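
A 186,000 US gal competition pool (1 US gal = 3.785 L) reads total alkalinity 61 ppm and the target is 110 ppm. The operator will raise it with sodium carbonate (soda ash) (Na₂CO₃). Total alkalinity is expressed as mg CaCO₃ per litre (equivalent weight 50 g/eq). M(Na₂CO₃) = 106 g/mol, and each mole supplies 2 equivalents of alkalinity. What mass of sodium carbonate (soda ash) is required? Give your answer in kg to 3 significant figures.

36.6 kg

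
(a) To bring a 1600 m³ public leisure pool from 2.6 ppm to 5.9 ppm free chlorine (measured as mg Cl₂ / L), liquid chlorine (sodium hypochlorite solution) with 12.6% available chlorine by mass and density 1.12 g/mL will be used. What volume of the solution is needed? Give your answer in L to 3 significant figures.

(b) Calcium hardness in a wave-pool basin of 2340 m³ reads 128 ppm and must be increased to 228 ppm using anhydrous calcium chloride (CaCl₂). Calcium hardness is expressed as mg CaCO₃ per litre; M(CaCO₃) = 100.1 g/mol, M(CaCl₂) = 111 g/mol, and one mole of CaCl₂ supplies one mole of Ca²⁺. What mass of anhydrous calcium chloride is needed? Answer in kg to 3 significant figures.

(a) 37.4 L; (b) 259 kg

(a) Volume: 1600 m³ = 1,600,000 L.
(a) Chlorine deficit: 5.9 − 2.6 = 3.3 ppm = 3.3 mg/L as Cl₂.
(a) Cl₂ equivalent needed: 3.3 mg/L × 1,600,000 L = 5,280,000 mg = 5280 g.
(a) Product at 12.6% available chlorine: 5280 / 0.126 = 41,900 g.
(a) Volume at density 1.12 g/mL: 41,900 g ÷ 1.12 g/mL = 37,410 mL.

(b) Volume: 2340 m³ = 2,340,000 L.
(b) Hardness to add: (228 − 128) = 100 mg/L as CaCO₃ × 2,340,000 L = 234,000 g as CaCO₃.
(b) Moles of Ca²⁺ (1 mol Ca²⁺ ≡ 1 mol CaCO₃): 234,000 / 100.1 g/mol = 2338 mol.
(b) Mass of CaCl₂: 2338 × 111 = 259,500 g.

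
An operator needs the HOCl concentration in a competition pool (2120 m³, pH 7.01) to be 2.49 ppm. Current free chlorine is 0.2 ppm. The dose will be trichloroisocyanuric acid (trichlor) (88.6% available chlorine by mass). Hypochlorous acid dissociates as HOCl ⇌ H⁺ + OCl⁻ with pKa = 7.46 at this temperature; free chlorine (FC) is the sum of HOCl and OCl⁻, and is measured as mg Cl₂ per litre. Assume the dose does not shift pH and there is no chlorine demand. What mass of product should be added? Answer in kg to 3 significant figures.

7.59 kg

Volume: 2120 m³ = 2,120,000 L.
[OCl⁻]/[HOCl] = 10^(pH − pKa) = 10^(7.01 − 7.46) = 0.3548; fraction as HOCl = 1/(1 + 0.3548) = 0.7381.
Free chlorine required for 2.49 ppm HOCl: 2.49 / 0.7381 = 3.373 ppm.
FC to add: 3.373 − 0.2 = 3.173 mg/L as Cl₂.
Cl₂ equivalent: 3.173 mg/L × 2,120,000 L = 6728 g.
Product at 88.6% available Cl: 6728 / 0.886 = 7593 g.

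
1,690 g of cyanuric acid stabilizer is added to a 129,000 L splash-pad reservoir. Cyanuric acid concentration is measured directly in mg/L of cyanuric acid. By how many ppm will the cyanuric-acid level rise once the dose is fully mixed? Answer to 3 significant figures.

13.1 ppm

Rise: 1,690 g / 129,000 L × 1000 = 13.1 mg/L.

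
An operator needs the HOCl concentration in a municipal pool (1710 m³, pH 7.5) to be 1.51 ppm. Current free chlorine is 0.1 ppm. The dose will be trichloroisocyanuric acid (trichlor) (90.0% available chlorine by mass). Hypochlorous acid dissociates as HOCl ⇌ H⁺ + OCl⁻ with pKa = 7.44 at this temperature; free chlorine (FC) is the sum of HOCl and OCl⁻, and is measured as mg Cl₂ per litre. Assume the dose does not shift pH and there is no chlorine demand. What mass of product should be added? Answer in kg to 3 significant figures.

Volume: 1710 m³ = 1,710,000 L.
[OCl⁻]/[HOCl] = 10^(pH − pKa) = 10^(7.5 − 7.44) = 1.148; fraction as HOCl = 1/(1 + 1.148) = 0.4655.
Free chlorine required for 1.51 ppm HOCl: 1.51 / 0.4655 = 3.244 ppm.
FC to add: 3.244 − 0.1 = 3.144 mg/L as Cl₂.
Cl₂ equivalent: 3.144 mg/L × 1,710,000 L = 5376 g.
Product at 90.0% available Cl: 5376 / 0.9 = 5973 g.

5.97 kg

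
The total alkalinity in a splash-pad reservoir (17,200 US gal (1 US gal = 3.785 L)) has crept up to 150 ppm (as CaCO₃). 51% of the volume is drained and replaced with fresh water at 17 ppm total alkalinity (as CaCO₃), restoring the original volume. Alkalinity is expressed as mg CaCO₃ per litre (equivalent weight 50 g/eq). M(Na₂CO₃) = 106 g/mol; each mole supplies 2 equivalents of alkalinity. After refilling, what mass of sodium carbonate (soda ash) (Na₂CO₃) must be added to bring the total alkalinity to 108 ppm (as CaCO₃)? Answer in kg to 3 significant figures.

1.78 kg

Volume: 17,200 US gal × 3.785 L/gal = 65,102 L.
After draining 51% and refilling: 150 × 0.49 + 17 × 0.51 = 82.17 ppm.
Deficit to target: 108 − 82.17 = 25.83 mg/L.
As CaCO₃: 25.83 mg/L × 65,102 L = 1682 g; ÷ 50 g/eq ÷ 2 = 16.82 mol Na₂CO₃.
Mass: 16.82 × 106 = 1782 g.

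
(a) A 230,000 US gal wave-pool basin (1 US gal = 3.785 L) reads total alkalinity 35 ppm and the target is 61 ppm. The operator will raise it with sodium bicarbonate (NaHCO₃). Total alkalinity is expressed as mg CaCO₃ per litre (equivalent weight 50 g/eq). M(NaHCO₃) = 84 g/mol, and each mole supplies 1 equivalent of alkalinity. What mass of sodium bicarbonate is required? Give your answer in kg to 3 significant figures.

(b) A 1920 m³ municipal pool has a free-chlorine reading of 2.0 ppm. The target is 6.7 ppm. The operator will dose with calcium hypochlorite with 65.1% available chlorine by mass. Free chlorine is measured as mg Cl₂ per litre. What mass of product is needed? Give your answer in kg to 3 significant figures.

(a) Volume: 230,000 US gal × 3.785 L/gal = 870,550 L.
(a) Alkalinity to add: (61 − 35) = 26 mg/L as CaCO₃ × 870,550 L = 22,630 g as CaCO₃.
(a) Equivalents: 22,630 g ÷ 50 g/eq = 452.7 eq.
(a) NaHCO₃ supplies 1 eq per mole → 452.7 mol.
(a) Mass: 452.7 mol × 84 g/mol = 38,030 g.

(b) Volume: 1920 m³ = 1,920,000 L.
(b) Chlorine deficit: 6.7 − 2.0 = 4.7 ppm = 4.7 mg/L as Cl₂.
(b) Cl₂ equivalent needed: 4.7 mg/L × 1,920,000 L = 9,024,000 mg = 9024 g.
(b) Product at 65.1% available chlorine: 9024 / 0.651 = 13,860 g.

(a) 38.0 kg; (b) 13.9 kg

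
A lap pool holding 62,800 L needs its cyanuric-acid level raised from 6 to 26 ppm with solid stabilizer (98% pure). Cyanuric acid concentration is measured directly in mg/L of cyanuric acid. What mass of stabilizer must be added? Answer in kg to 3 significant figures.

CYA to add: (26 − 6) = 20 mg/L × 62,800 L = 1256 g cyanuric acid.
At 98% purity: 1256 / 0.98 = 1282 g product.

1.28 kg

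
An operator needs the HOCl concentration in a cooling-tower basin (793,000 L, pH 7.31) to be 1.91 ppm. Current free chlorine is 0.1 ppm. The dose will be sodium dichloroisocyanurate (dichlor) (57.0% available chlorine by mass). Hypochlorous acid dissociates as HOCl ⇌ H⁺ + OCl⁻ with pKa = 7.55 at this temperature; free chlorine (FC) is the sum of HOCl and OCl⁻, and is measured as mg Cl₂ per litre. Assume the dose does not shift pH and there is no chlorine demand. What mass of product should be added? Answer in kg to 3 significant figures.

[OCl⁻]/[HOCl] = 10^(pH − pKa) = 10^(7.31 − 7.55) = 0.5754; fraction as HOCl = 1/(1 + 0.5754) = 0.6347.
Free chlorine required for 1.91 ppm HOCl: 1.91 / 0.6347 = 3.009 ppm.
FC to add: 3.009 − 0.1 = 2.909 mg/L as Cl₂.
Cl₂ equivalent: 2.909 mg/L × 793,000 L = 2307 g.
Product at 57.0% available Cl: 2307 / 0.57 = 4047 g.

4.05 kg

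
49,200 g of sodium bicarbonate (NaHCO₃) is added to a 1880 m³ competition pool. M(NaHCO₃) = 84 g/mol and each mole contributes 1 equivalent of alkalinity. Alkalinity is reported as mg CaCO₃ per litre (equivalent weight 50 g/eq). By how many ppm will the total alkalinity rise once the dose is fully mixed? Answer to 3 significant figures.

Volume: 1880 m³ = 1,880,000 L.
Moles of NaHCO₃: 49,200 g ÷ 84 g/mol = 585.7 mol → 585.7 eq of alkalinity.
As CaCO₃: 585.7 eq × 50 g/eq = 29,290 g.
Rise: 29,290 g / 1,880,000 L × 1000 = 15.58 mg/L.

15.6 ppm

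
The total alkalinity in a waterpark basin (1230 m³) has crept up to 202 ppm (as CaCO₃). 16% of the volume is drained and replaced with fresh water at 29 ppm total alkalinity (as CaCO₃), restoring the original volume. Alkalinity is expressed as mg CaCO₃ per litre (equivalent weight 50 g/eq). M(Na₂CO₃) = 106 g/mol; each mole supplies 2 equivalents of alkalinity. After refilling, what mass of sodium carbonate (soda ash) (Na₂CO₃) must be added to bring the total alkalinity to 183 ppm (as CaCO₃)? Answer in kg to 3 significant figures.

11.3 kg

Volume: 1230 m³ = 1,230,000 L.
After draining 16% and refilling: 202 × 0.84 + 29 × 0.16 = 174.32 ppm.
Deficit to target: 183 − 174.32 = 8.68 mg/L.
As CaCO₃: 8.68 mg/L × 1,230,000 L = 10,680 g; ÷ 50 g/eq ÷ 2 = 106.8 mol Na₂CO₃.
Mass: 106.8 × 106 = 11,320 g.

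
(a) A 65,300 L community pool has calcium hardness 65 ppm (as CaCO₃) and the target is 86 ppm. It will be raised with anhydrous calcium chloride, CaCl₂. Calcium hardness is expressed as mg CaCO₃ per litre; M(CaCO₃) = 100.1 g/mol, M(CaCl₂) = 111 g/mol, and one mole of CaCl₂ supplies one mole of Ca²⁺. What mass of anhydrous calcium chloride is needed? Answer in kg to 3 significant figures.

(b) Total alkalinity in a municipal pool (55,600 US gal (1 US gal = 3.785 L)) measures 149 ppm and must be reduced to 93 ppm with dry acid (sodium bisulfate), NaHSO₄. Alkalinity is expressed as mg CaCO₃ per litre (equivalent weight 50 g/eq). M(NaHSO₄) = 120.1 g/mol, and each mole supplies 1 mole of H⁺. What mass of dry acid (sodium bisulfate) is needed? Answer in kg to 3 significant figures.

(a) Hardness to add: (86 − 65) = 21 mg/L as CaCO₃ × 65,300 L = 1371 g as CaCO₃.
(a) Moles of Ca²⁺ (1 mol Ca²⁺ ≡ 1 mol CaCO₃): 1371 / 100.1 g/mol = 13.7 mol.
(a) Mass of CaCl₂: 13.7 × 111 = 1521 g.

(b) Volume: 55,600 US gal × 3.785 L/gal = 210,446 L.
(b) Alkalinity to neutralize: (149 − 93) = 56 mg/L as CaCO₃ × 210,446 L = 11,780 g as CaCO₃.
(b) Equivalents of H⁺ required: 11,780 ÷ 50 g/eq = 235.7 eq = 235.7 mol NaHSO₄.
(b) Mass of NaHSO₄: 235.7 × 120.1 = 28,310 g.

(a) 1.52 kg; (b) 28.3 kg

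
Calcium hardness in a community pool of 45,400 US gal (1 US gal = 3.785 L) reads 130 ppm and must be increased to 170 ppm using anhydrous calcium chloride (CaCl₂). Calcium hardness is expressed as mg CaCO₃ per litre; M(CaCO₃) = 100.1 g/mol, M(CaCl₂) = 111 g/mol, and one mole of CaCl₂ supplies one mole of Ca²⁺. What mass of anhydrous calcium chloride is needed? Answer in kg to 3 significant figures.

7.62 kg

Volume: 45,400 US gal × 3.785 L/gal = 171,839 L.
Hardness to add: (170 − 130) = 40 mg/L as CaCO₃ × 171,839 L = 6874 g as CaCO₃.
Moles of Ca²⁺ (1 mol Ca²⁺ ≡ 1 mol CaCO₃): 6874 / 100.1 g/mol = 68.67 mol.
Mass of CaCl₂: 68.67 × 111 = 7622 g.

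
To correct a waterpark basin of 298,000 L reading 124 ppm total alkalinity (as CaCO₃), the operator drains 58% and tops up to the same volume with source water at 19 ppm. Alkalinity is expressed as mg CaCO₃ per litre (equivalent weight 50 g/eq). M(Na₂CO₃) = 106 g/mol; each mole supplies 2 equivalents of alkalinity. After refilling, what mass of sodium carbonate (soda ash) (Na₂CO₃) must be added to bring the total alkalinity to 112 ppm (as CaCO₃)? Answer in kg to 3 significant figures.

After draining 58% and refilling: 124 × 0.42 + 19 × 0.58 = 63.1 ppm.
Deficit to target: 112 − 63.1 = 48.9 mg/L.
As CaCO₃: 48.9 mg/L × 298,000 L = 14,570 g; ÷ 50 g/eq ÷ 2 = 145.7 mol Na₂CO₃.
Mass: 145.7 × 106 = 15,450 g.

15.4 kg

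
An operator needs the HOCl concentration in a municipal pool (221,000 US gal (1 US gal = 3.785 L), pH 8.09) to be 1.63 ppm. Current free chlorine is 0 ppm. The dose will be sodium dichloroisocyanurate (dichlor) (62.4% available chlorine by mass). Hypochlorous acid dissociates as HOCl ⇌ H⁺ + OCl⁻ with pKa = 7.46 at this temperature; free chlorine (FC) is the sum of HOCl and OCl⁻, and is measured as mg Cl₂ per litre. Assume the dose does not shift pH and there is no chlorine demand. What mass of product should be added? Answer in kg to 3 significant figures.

Volume: 221,000 US gal × 3.785 L/gal = 836,485 L.
[OCl⁻]/[HOCl] = 10^(pH − pKa) = 10^(8.09 − 7.46) = 4.266; fraction as HOCl = 1/(1 + 4.266) = 0.1899.
Free chlorine required for 1.63 ppm HOCl: 1.63 / 0.1899 = 8.583 ppm.
FC to add: 8.583 − 0 = 8.583 mg/L as Cl₂.
Cl₂ equivalent: 8.583 mg/L × 836,485 L = 7180 g.
Product at 62.4% available Cl: 7180 / 0.624 = 11,510 g.

11.5 kg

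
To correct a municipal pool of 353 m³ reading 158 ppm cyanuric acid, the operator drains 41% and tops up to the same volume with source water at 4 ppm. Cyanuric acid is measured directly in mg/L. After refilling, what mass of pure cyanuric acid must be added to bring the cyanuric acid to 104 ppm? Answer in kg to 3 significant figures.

3.23 kg

Volume: 353 m³ = 353,000 L.
After draining 41% and refilling: 158 × 0.59 + 4 × 0.41 = 94.86 ppm.
Deficit to target: 104 − 94.86 = 9.14 mg/L.
Mass: 9.14 mg/L × 353,000 L = 3226 g cyanuric acid.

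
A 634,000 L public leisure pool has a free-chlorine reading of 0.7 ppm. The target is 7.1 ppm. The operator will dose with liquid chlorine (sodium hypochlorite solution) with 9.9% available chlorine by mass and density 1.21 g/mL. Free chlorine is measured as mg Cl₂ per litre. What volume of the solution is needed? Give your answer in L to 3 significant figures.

Chlorine deficit: 7.1 − 0.7 = 6.4 ppm = 6.4 mg/L as Cl₂.
Cl₂ equivalent needed: 6.4 mg/L × 634,000 L = 4,058,000 mg = 4058 g.
Product at 9.9% available chlorine: 4058 / 0.099 = 40,990 g.
Volume at density 1.21 g/mL: 40,990 g ÷ 1.21 g/mL = 33,870 mL.

33.9 L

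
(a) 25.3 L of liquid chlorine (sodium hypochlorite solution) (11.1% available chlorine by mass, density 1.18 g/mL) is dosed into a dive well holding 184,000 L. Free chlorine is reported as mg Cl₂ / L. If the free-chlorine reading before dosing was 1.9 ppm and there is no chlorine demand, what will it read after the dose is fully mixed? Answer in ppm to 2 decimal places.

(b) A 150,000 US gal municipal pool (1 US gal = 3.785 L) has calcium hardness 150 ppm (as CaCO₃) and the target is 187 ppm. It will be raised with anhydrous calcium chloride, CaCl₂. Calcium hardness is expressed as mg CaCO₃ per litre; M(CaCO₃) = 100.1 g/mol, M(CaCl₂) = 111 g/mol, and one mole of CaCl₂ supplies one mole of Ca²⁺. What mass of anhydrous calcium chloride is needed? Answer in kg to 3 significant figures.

(a) Mass of solution: 25.3 L × 1000 mL/L × 1.18 g/mL = 29,850 g.
(a) Available chlorine delivered: 29,850 g × 0.111 = 3314 g as Cl₂.
(a) Concentration rise: 3314 g / 184,000 L = 18.01 mg/L = 18.01 ppm.
(a) Final FC: 1.9 + 18.01 = 19.91 ppm.

(b) Volume: 150,000 US gal × 3.785 L/gal = 567,750 L.
(b) Hardness to add: (187 − 150) = 37 mg/L as CaCO₃ × 567,750 L = 21,010 g as CaCO₃.
(b) Moles of Ca²⁺ (1 mol Ca²⁺ ≡ 1 mol CaCO₃): 21,010 / 100.1 g/mol = 209.9 mol.
(b) Mass of CaCl₂: 209.9 × 111 = 23,290 g.

(a) 19.91 ppm; (b) 23.3 kg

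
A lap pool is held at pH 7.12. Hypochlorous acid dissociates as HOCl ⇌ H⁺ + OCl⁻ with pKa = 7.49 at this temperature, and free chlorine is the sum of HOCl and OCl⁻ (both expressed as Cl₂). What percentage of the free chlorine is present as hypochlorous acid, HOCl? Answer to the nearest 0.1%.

[OCl⁻]/[HOCl] = 10^(pH − pKa) = 10^(7.12 − 7.49) = 10^-0.37 = 0.4266.
Fraction as HOCl = 1 / (1 + 0.4266) = 0.701.

70.1%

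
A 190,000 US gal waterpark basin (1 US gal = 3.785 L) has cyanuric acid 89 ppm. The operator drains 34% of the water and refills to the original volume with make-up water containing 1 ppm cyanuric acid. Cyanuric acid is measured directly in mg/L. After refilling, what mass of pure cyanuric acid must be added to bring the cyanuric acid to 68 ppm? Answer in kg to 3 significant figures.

6.41 kg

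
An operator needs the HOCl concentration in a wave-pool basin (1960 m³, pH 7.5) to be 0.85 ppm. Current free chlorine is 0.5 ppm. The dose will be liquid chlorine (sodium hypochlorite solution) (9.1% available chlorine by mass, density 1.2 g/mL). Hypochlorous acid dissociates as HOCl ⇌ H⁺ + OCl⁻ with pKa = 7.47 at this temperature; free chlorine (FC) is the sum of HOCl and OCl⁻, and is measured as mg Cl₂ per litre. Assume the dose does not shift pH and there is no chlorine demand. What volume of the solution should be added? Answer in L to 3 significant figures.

22.6 L

Volume: 1960 m³ = 1,960,000 L.
[OCl⁻]/[HOCl] = 10^(pH − pKa) = 10^(7.5 − 7.47) = 1.072; fraction as HOCl = 1/(1 + 1.072) = 0.4827.
Free chlorine required for 0.85 ppm HOCl: 0.85 / 0.4827 = 1.761 ppm.
FC to add: 1.761 − 0.5 = 1.261 mg/L as Cl₂.
Cl₂ equivalent: 1.261 mg/L × 1,960,000 L = 2471 g.
Product at 9.1% available Cl: 2471 / 0.091 = 27,160 g.
Volume: 27,160 g ÷ 1.2 g/mL = 22,630 mL.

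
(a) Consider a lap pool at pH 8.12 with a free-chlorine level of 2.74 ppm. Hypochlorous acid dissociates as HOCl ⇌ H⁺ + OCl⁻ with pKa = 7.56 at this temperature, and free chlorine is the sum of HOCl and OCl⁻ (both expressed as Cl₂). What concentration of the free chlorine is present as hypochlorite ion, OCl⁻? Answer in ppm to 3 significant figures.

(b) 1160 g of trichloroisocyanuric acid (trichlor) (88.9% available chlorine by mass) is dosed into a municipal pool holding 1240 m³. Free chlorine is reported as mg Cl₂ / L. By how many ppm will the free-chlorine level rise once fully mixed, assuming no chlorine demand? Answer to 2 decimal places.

(a) 2.15 ppm; (b) 0.83 ppm

(a) [OCl⁻]/[HOCl] = 10^(pH − pKa) = 10^(8.12 − 7.56) = 10^0.56 = 3.631.
(a) Fraction as HOCl = 1 / (1 + 3.631) = 0.2159.
(a) OCl⁻ = (1 − 0.2159) × 2.74 ppm = 2.148 ppm.

(b) Volume: 1240 m³ = 1,240,000 L.
(b) Available chlorine delivered: 1160 g × 0.889 = 1031 g as Cl₂.
(b) Concentration rise: 1031 g / 1,240,000 L = 0.8316 mg/L = 0.83 ppm.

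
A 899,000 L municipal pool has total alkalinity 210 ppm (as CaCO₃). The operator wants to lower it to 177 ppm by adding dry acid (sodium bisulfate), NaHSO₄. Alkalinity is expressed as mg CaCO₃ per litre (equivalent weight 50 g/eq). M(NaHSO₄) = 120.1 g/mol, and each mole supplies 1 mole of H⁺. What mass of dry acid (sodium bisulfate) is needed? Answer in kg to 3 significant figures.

Alkalinity to neutralize: (210 − 177) = 33 mg/L as CaCO₃ × 899,000 L = 29,670 g as CaCO₃.
Equivalents of H⁺ required: 29,670 ÷ 50 g/eq = 593.3 eq = 593.3 mol NaHSO₄.
Mass of NaHSO₄: 593.3 × 120.1 = 71,260 g.

71.3 kg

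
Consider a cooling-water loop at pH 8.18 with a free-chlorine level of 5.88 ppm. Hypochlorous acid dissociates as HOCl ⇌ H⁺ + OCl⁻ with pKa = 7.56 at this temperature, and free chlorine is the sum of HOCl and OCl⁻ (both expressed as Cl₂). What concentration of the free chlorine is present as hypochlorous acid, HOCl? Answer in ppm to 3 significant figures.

[OCl⁻]/[HOCl] = 10^(pH − pKa) = 10^(8.18 − 7.56) = 10^0.62 = 4.169.
Fraction as HOCl = 1 / (1 + 4.169) = 0.1935.
HOCl = 0.1935 × 5.88 ppm = 1.138 ppm.

1.14 ppm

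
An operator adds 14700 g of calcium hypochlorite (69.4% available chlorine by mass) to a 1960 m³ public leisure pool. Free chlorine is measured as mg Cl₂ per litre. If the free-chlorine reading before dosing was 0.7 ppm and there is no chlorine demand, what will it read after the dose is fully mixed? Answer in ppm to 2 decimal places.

Volume: 1960 m³ = 1,960,000 L.
Available chlorine delivered: 14,700 g × 0.694 = 10,200 g as Cl₂.
Concentration rise: 10,200 g / 1,960,000 L = 5.205 mg/L = 5.21 ppm.
Final FC: 0.7 + 5.21 = 5.91 ppm.

5.91 ppm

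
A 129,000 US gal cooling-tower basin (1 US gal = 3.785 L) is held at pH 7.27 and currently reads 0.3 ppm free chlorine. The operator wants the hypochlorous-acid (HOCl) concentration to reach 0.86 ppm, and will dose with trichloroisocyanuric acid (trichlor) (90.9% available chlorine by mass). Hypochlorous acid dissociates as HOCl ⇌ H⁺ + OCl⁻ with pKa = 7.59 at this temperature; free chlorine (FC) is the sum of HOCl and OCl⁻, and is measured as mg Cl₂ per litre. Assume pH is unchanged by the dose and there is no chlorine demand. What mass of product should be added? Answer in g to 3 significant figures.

522 g

Volume: 129,000 US gal × 3.785 L/gal = 488,265 L.
[OCl⁻]/[HOCl] = 10^(pH − pKa) = 10^(7.27 − 7.59) = 0.4786; fraction as HOCl = 1/(1 + 0.4786) = 0.6763.
Free chlorine required for 0.86 ppm HOCl: 0.86 / 0.6763 = 1.272 ppm.
FC to add: 1.272 − 0.3 = 0.9716 mg/L as Cl₂.
Cl₂ equivalent: 0.9716 mg/L × 488,265 L = 474.4 g.
Product at 90.9% available Cl: 474.4 / 0.909 = 521.9 g.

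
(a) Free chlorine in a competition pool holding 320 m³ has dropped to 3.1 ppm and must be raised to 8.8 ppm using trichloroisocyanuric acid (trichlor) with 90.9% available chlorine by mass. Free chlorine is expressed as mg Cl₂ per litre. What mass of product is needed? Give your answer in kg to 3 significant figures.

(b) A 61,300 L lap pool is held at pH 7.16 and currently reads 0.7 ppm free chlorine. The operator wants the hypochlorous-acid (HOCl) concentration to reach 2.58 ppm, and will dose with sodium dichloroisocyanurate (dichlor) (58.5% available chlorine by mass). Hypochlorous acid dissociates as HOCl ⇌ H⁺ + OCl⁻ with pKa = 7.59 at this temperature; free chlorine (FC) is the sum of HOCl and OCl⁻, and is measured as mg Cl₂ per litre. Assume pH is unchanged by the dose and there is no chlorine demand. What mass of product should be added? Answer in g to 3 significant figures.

(a) Volume: 320 m³ = 320,000 L.
(a) Chlorine deficit: 8.8 − 3.1 = 5.7 ppm = 5.7 mg/L as Cl₂.
(a) Cl₂ equivalent needed: 5.7 mg/L × 320,000 L = 1,824,000 mg = 1824 g.
(a) Product at 90.9% available chlorine: 1824 / 0.909 = 2007 g.

(b) [OCl⁻]/[HOCl] = 10^(pH − pKa) = 10^(7.16 − 7.59) = 0.3715; fraction as HOCl = 1/(1 + 0.3715) = 0.7291.
(b) Free chlorine required for 2.58 ppm HOCl: 2.58 / 0.7291 = 3.539 ppm.
(b) FC to add: 3.539 − 0.7 = 2.839 mg/L as Cl₂.
(b) Cl₂ equivalent: 2.839 mg/L × 61,300 L = 174 g.
(b) Product at 58.5% available Cl: 174 / 0.585 = 297.4 g.

(a) 2.01 kg; (b) 297 g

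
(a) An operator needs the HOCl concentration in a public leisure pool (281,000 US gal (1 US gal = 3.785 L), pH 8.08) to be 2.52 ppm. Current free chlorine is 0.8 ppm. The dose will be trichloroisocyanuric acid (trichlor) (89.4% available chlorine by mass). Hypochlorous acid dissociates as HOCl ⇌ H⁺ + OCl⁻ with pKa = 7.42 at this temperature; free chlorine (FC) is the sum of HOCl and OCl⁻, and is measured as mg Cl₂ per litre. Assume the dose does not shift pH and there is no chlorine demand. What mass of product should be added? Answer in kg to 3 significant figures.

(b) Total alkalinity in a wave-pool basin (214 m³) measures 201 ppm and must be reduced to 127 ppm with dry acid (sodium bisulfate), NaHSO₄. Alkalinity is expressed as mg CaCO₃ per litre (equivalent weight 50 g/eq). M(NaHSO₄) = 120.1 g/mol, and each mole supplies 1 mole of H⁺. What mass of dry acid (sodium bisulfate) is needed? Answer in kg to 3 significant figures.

(a) 15.7 kg; (b) 38.0 kg

(a) Volume: 281,000 US gal × 3.785 L/gal = 1,063,585 L.
(a) [OCl⁻]/[HOCl] = 10^(pH − pKa) = 10^(8.08 − 7.42) = 4.571; fraction as HOCl = 1/(1 + 4.571) = 0.1795.
(a) Free chlorine required for 2.52 ppm HOCl: 2.52 / 0.1795 = 14.04 ppm.
(a) FC to add: 14.04 − 0.8 = 13.24 mg/L as Cl₂.
(a) Cl₂ equivalent: 13.24 mg/L × 1,063,585 L = 14,080 g.
(a) Product at 89.4% available Cl: 14,080 / 0.894 = 15,750 g.

(b) Volume: 214 m³ = 214,000 L.
(b) Alkalinity to neutralize: (201 − 127) = 74 mg/L as CaCO₃ × 214,000 L = 15,840 g as CaCO₃.
(b) Equivalents of H⁺ required: 15,840 ÷ 50 g/eq = 316.7 eq = 316.7 mol NaHSO₄.
(b) Mass of NaHSO₄: 316.7 × 120.1 = 38,040 g.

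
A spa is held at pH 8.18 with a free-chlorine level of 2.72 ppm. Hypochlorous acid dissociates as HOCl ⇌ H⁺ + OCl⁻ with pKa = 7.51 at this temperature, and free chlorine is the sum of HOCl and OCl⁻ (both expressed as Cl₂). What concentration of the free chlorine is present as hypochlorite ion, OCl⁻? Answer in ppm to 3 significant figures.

[OCl⁻]/[HOCl] = 10^(pH − pKa) = 10^(8.18 − 7.51) = 10^0.67 = 4.677.
Fraction as HOCl = 1 / (1 + 4.677) = 0.1761.
OCl⁻ = (1 − 0.1761) × 2.72 ppm = 2.241 ppm.

2.24 ppm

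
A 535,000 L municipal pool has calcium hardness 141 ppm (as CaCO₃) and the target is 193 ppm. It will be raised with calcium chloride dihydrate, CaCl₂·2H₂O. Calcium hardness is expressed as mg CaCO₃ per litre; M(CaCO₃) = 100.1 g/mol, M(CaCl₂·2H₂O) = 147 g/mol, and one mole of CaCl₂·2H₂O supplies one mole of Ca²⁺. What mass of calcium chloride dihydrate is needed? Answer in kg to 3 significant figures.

40.9 kg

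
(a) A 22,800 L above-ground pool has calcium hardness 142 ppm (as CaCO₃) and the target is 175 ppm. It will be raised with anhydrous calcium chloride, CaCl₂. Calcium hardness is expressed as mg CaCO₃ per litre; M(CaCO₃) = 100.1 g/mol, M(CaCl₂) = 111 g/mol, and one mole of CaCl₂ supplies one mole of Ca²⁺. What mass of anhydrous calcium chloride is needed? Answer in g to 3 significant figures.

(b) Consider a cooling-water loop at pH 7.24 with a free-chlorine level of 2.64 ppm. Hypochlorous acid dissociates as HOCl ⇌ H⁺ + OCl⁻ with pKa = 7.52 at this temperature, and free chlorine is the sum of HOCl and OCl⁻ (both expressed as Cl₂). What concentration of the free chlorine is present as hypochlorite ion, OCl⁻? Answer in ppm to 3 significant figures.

(a) 834 g; (b) 0.909 ppm

(a) Hardness to add: (175 − 142) = 33 mg/L as CaCO₃ × 22,800 L = 752.4 g as CaCO₃.
(a) Moles of Ca²⁺ (1 mol Ca²⁺ ≡ 1 mol CaCO₃): 752.4 / 100.1 g/mol = 7.516 mol.
(a) Mass of CaCl₂: 7.516 × 111 = 834.3 g.

(b) [OCl⁻]/[HOCl] = 10^(pH − pKa) = 10^(7.24 − 7.52) = 10^-0.28 = 0.5248.
(b) Fraction as HOCl = 1 / (1 + 0.5248) = 0.6558.
(b) OCl⁻ = (1 − 0.6558) × 2.64 ppm = 0.9086 ppm.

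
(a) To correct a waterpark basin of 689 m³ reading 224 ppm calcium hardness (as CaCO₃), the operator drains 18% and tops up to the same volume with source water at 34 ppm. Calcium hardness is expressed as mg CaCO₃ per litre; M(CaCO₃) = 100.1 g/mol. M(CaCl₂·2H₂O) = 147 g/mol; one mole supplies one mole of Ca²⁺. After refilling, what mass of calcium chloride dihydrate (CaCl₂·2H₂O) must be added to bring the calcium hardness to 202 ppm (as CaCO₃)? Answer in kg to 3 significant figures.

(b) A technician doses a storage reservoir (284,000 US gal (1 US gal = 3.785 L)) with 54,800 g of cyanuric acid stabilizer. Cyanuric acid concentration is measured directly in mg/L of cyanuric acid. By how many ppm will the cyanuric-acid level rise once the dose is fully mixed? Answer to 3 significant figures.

(a) Volume: 689 m³ = 689,000 L.
(a) After draining 18% and refilling: 224 × 0.82 + 34 × 0.18 = 189.8 ppm.
(a) Deficit to target: 202 − 189.8 = 12.2 mg/L.
(a) As CaCO₃: 12.2 mg/L × 689,000 L = 8406 g; ÷ 100.1 = 83.97 mol Ca²⁺.
(a) Mass: 83.97 × 147 = 12,340 g.

(b) Volume: 284,000 US gal × 3.785 L/gal = 1,074,940 L.
(b) Rise: 54,800 g / 1,074,940 L × 1000 = 50.98 mg/L.

(a) 12.3 kg; (b) 51.0 ppm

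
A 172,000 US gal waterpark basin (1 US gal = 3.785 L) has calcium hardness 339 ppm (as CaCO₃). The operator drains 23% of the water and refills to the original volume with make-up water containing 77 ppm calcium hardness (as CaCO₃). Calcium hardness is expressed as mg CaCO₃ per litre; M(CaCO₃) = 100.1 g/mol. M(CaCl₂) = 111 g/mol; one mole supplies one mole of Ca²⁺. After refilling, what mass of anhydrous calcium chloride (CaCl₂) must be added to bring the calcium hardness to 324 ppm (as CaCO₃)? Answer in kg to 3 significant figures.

32.7 kg

Volume: 172,000 US gal × 3.785 L/gal = 651,020 L.
After draining 23% and refilling: 339 × 0.77 + 77 × 0.23 = 278.74 ppm.
Deficit to target: 324 − 278.74 = 45.26 mg/L.
As CaCO₃: 45.26 mg/L × 651,020 L = 29,470 g; ÷ 100.1 = 294.4 mol Ca²⁺.
Mass: 294.4 × 111 = 32,670 g.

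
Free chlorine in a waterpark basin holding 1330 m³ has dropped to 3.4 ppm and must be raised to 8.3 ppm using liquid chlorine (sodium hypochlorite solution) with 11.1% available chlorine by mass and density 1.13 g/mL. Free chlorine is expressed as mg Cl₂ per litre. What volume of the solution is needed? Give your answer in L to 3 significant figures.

Volume: 1330 m³ = 1,330,000 L.
Chlorine deficit: 8.3 − 3.4 = 4.9 ppm = 4.9 mg/L as Cl₂.
Cl₂ equivalent needed: 4.9 mg/L × 1,330,000 L = 6,517,000 mg = 6517 g.
Product at 11.1% available chlorine: 6517 / 0.111 = 58,710 g.
Volume at density 1.13 g/mL: 58,710 g ÷ 1.13 g/mL = 51,960 mL.

52.0 L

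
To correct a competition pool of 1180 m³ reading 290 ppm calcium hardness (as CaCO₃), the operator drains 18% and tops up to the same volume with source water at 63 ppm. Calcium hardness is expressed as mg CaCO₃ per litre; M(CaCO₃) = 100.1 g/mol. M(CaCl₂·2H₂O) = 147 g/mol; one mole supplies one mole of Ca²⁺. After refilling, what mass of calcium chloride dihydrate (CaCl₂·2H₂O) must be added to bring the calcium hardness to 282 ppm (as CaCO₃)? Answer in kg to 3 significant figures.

56.9 kg

Volume: 1180 m³ = 1,180,000 L.
After draining 18% and refilling: 290 × 0.82 + 63 × 0.18 = 249.14 ppm.
Deficit to target: 282 − 249.14 = 32.86 mg/L.
As CaCO₃: 32.86 mg/L × 1,180,000 L = 38,770 g; ÷ 100.1 = 387.4 mol Ca²⁺.
Mass: 387.4 × 147 = 56,940 g.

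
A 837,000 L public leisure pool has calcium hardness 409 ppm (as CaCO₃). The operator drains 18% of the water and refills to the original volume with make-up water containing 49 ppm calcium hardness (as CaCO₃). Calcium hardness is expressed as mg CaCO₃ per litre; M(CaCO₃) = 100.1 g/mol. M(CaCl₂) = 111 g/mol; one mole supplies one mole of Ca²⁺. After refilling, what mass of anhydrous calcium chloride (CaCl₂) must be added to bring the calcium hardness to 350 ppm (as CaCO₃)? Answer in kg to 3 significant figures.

After draining 18% and refilling: 409 × 0.82 + 49 × 0.18 = 344.2 ppm.
Deficit to target: 350 − 344.2 = 5.8 mg/L.
As CaCO₃: 5.8 mg/L × 837,000 L = 4855 g; ÷ 100.1 = 48.5 mol Ca²⁺.
Mass: 48.5 × 111 = 5383 g.

5.38 kg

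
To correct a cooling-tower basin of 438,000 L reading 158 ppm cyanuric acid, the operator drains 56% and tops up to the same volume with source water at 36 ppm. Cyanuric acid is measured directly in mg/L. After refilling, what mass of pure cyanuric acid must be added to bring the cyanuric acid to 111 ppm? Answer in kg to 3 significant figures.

9.34 kg

After draining 56% and refilling: 158 × 0.44 + 36 × 0.56 = 89.68 ppm.
Deficit to target: 111 − 89.68 = 21.32 mg/L.
Mass: 21.32 mg/L × 438,000 L = 9338 g cyanuric acid.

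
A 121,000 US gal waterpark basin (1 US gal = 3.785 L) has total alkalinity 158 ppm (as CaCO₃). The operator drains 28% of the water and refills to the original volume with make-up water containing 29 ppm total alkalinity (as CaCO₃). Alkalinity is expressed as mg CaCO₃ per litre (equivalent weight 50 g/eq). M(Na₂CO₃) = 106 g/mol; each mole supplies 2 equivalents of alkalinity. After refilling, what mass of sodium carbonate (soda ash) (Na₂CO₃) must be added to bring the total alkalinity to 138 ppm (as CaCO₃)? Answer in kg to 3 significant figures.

7.83 kg

Volume: 121,000 US gal × 3.785 L/gal = 457,985 L.
After draining 28% and refilling: 158 × 0.72 + 29 × 0.28 = 121.88 ppm.
Deficit to target: 138 − 121.88 = 16.12 mg/L.
As CaCO₃: 16.12 mg/L × 457,985 L = 7383 g; ÷ 50 g/eq ÷ 2 = 73.83 mol Na₂CO₃.
Mass: 73.83 × 106 = 7826 g.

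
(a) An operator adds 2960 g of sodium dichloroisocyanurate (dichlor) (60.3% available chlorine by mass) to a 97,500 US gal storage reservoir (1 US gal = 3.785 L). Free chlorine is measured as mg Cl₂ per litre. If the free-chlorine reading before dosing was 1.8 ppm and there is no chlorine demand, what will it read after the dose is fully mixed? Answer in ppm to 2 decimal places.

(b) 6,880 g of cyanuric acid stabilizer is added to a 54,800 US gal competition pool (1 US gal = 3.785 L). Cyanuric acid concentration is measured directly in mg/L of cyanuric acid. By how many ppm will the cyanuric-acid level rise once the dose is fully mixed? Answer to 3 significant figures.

(a) 6.64 ppm; (b) 33.2 ppm

(a) Volume: 97,500 US gal × 3.785 L/gal = 369,038 L.
(a) Available chlorine delivered: 2960 g × 0.603 = 1785 g as Cl₂.
(a) Concentration rise: 1785 g / 369,038 L = 4.837 mg/L = 4.84 ppm.
(a) Final FC: 1.8 + 4.84 = 6.64 ppm.

(b) Volume: 54,800 US gal × 3.785 L/gal = 207,418 L.
(b) Rise: 6,880 g / 207,418 L × 1000 = 33.17 mg/L.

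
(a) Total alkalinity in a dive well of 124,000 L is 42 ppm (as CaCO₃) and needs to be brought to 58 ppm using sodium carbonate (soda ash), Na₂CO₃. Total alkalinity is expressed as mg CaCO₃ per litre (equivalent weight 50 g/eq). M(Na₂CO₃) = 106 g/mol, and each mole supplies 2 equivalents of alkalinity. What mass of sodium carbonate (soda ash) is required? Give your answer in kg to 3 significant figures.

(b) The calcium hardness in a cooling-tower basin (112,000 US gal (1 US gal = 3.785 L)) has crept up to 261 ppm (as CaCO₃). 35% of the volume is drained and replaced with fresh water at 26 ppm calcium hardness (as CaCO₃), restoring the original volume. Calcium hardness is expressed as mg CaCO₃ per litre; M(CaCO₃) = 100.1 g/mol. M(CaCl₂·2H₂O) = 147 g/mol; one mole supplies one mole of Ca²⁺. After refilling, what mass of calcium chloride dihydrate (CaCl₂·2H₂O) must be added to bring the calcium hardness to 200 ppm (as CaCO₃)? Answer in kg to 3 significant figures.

(a) 2.10 kg; (b) 13.2 kg

(a) Alkalinity to add: (58 − 42) = 16 mg/L as CaCO₃ × 124,000 L = 1984 g as CaCO₃.
(a) Equivalents: 1984 g ÷ 50 g/eq = 39.68 eq.
(a) Each mole of Na₂CO₃ supplies 2 eq, so 39.68 / 2 = 19.84 mol.
(a) Mass: 19.84 mol × 106 g/mol = 2103 g.

(b) Volume: 112,000 US gal × 3.785 L/gal = 423,920 L.
(b) After draining 35% and refilling: 261 × 0.65 + 26 × 0.35 = 178.75 ppm.
(b) Deficit to target: 200 − 178.75 = 21.25 mg/L.
(b) As CaCO₃: 21.25 mg/L × 423,920 L = 9008 g; ÷ 100.1 = 89.99 mol Ca²⁺.
(b) Mass: 89.99 × 147 = 13,230 g.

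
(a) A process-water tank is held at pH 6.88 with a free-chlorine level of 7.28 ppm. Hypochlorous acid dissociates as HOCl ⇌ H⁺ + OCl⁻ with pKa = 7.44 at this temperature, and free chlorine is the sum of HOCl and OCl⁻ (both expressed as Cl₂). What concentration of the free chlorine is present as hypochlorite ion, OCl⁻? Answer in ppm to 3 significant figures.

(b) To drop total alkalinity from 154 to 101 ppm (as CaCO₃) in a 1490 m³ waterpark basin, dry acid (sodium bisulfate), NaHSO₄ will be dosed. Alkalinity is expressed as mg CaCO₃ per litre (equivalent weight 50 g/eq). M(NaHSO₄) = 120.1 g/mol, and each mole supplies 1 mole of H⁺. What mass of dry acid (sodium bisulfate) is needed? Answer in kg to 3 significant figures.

(a) 1.57 ppm; (b) 190 kg

(a) [OCl⁻]/[HOCl] = 10^(pH − pKa) = 10^(6.88 − 7.44) = 10^-0.56 = 0.2754.
(a) Fraction as HOCl = 1 / (1 + 0.2754) = 0.7841.
(a) OCl⁻ = (1 − 0.7841) × 7.28 ppm = 1.572 ppm.

(b) Volume: 1490 m³ = 1,490,000 L.
(b) Alkalinity to neutralize: (154 − 101) = 53 mg/L as CaCO₃ × 1,490,000 L = 78,970 g as CaCO₃.
(b) Equivalents of H⁺ required: 78,970 ÷ 50 g/eq = 1579 eq = 1579 mol NaHSO₄.
(b) Mass of NaHSO₄: 1579 × 120.1 = 189,700 g.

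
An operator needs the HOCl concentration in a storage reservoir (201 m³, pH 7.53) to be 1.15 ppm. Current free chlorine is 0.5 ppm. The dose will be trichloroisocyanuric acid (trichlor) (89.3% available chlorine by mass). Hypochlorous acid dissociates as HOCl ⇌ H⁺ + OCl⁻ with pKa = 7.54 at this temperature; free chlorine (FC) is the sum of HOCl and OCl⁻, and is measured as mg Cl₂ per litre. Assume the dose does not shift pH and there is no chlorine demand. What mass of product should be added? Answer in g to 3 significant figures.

399 g

Volume: 201 m³ = 201,000 L.
[OCl⁻]/[HOCl] = 10^(pH − pKa) = 10^(7.53 − 7.54) = 0.9772; fraction as HOCl = 1/(1 + 0.9772) = 0.5058.
Free chlorine required for 1.15 ppm HOCl: 1.15 / 0.5058 = 2.274 ppm.
FC to add: 2.274 − 0.5 = 1.774 mg/L as Cl₂.
Cl₂ equivalent: 1.774 mg/L × 201,000 L = 356.5 g.
Product at 89.3% available Cl: 356.5 / 0.893 = 399.3 g.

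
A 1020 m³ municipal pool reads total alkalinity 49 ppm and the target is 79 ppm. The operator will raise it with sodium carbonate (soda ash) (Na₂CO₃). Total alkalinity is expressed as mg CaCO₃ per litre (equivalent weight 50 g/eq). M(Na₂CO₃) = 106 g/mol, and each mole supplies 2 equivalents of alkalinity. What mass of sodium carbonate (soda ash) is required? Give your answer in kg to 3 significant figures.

32.4 kg

Volume: 1020 m³ = 1,020,000 L.
Alkalinity to add: (79 − 49) = 30 mg/L as CaCO₃ × 1,020,000 L = 30,600 g as CaCO₃.
Equivalents: 30,600 g ÷ 50 g/eq = 612 eq.
Each mole of Na₂CO₃ supplies 2 eq, so 612 / 2 = 306 mol.
Mass: 306 mol × 106 g/mol = 32,440 g.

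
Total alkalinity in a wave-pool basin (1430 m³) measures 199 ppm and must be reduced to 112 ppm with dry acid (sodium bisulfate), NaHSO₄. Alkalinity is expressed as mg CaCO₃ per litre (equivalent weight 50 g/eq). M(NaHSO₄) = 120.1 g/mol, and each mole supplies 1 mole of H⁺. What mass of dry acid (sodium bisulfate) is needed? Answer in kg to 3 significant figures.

299 kg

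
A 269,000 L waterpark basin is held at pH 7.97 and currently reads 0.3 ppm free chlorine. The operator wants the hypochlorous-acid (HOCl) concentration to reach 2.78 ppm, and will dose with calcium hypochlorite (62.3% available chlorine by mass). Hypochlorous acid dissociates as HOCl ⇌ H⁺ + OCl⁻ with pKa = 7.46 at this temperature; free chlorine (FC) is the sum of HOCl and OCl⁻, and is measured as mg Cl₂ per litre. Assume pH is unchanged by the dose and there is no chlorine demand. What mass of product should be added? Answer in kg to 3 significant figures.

4.96 kg

[OCl⁻]/[HOCl] = 10^(pH − pKa) = 10^(7.97 − 7.46) = 3.236; fraction as HOCl = 1/(1 + 3.236) = 0.2361.
Free chlorine required for 2.78 ppm HOCl: 2.78 / 0.2361 = 11.78 ppm.
FC to add: 11.78 − 0.3 = 11.48 mg/L as Cl₂.
Cl₂ equivalent: 11.48 mg/L × 269,000 L = 3087 g.
Product at 62.3% available Cl: 3087 / 0.623 = 4955 g.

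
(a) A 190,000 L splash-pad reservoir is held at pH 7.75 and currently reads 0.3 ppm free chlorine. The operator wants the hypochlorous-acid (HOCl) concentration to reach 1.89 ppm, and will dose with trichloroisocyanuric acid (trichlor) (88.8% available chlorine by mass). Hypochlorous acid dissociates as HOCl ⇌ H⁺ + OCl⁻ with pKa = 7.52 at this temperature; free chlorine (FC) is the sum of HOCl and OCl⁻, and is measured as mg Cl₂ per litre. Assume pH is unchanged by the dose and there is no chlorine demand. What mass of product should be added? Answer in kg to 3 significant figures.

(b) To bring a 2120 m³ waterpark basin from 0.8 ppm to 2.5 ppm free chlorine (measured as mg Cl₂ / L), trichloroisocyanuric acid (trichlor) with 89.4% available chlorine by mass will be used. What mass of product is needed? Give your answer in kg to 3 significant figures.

(a) [OCl⁻]/[HOCl] = 10^(pH − pKa) = 10^(7.75 − 7.52) = 1.698; fraction as HOCl = 1/(1 + 1.698) = 0.3706.
(a) Free chlorine required for 1.89 ppm HOCl: 1.89 / 0.3706 = 5.1 ppm.
(a) FC to add: 5.1 − 0.3 = 4.8 mg/L as Cl₂.
(a) Cl₂ equivalent: 4.8 mg/L × 190,000 L = 911.9 g.
(a) Product at 88.8% available Cl: 911.9 / 0.888 = 1027 g.

(b) Volume: 2120 m³ = 2,120,000 L.
(b) Chlorine deficit: 2.5 − 0.8 = 1.7 ppm = 1.7 mg/L as Cl₂.
(b) Cl₂ equivalent needed: 1.7 mg/L × 2,120,000 L = 3,604,000 mg = 3604 g.
(b) Product at 89.4% available chlorine: 3604 / 0.894 = 4031 g.

(a) 1.03 kg; (b) 4.03 kg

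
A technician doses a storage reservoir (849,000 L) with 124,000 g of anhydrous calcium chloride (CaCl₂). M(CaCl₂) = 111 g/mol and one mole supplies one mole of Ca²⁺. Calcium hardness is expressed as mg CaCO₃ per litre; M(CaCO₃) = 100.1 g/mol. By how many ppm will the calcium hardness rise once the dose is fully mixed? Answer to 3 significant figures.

Moles of Ca²⁺: 124,000 g ÷ 111 g/mol = 1117 mol.
As CaCO₃: 1117 mol × 100.1 g/mol = 111,800 g.
Rise: 111,800 g / 849,000 L × 1000 = 131.7 mg/L.

132 ppm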